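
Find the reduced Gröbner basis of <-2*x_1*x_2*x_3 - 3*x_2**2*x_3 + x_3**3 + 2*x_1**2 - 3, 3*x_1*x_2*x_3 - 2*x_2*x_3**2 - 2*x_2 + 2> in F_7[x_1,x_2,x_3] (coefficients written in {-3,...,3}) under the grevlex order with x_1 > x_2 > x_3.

f_1 = -2*x_1*x_2*x_3 - 3*x_2**2*x_3 + x_3**3 + 2*x_1**2 - 3, LT = x_1*x_2*x_3.
f_2 = 3*x_1*x_2*x_3 - 2*x_2*x_3**2 - 2*x_2 + 2, LT = x_1*x_2*x_3.

S(f_1,f_2): lcm = x_1*x_2*x_3. S = -2*x_2**2*x_3 + 3*x_2*x_3**2 + 3*x_3**3 - x_1**2 + 3*x_2 + 2.
  reduce S modulo (f_1, f_2):
  remainder -2*x_2**2*x_3 + 3*x_2*x_3**2 + 3*x_3**3 - x_1**2 + 3*x_2 + 2 ≠ 0; add g_3 = -2*x_2**2*x_3 + 3*x_2*x_3**2 + 3*x_3**3 - x_1**2 + 3*x_2 + 2 to the basis.

S(f_1,g_3): lcm = x_1*x_2**2*x_3. S = -2*x_2**3*x_3 - 2*x_1*x_2*x_3**2 - 2*x_1*x_3**3 + 3*x_2*x_3**3 + 3*x_1**3 - x_1**2*x_2 - 2*x_1*x_2 + x_1 - 2*x_2.
  reduce S modulo (f_1, f_2, g_3):
  remainder -2*x_1*x_3**3 - x_3**4 + 3*x_1**3 - 2*x_1**2*x_3 - 2*x_1*x_2 - 3*x_2**2 + x_1 + 3*x_2 + 3*x_3 ≠ 0; add g_4 = -2*x_1*x_3**3 - x_3**4 + 3*x_1**3 - 2*x_1**2*x_3 - 2*x_1*x_2 - 3*x_2**2 + x_1 + 3*x_2 + 3*x_3 to the basis.

S(f_1,g_4): lcm = x_1*x_2*x_3**3. S = -2*x_2**2*x_3**3 + 3*x_2*x_3**4 + 3*x_3**5 - 2*x_1**3*x_2 - x_1**2*x_2*x_3 - x_1**2*x_3**2 - x_1*x_2**2 + 2*x_2**3 - 3*x_1*x_2 - 2*x_2**2 - 2*x_2*x_3 - 2*x_3**2.
  reduce S modulo (f_1, f_2, g_3, g_4):
  remainder -2*x_1**3*x_2 - 2*x_2*x_3**3 - x_1*x_2**2 + 2*x_2**3 - 3*x_2*x_3**2 + x_1*x_2 - 2*x_2**2 + 3*x_2*x_3 + 3*x_3**2 + 3*x_1 + 2*x_3 ≠ 0; add g_5 = -2*x_1**3*x_2 - 2*x_2*x_3**3 - x_1*x_2**2 + 2*x_2**3 - 3*x_2*x_3**2 + x_1*x_2 - 2*x_2**2 + 3*x_2*x_3 + 3*x_3**2 + 3*x_1 + 2*x_3 to the basis.

The other S-polynomials (S(f_2,g_3), S(f_2,g_4), S(g_3,g_4), S(f_1,g_5), S(f_2,g_5), S(g_3,g_5), S(g_4,g_5)) all reduce to 0 modulo the current basis, so we have a Gröbner basis.
Inter-reduce: drop elements whose leading term is divisible by another's, tail-reduce, and make monic.

G = {x_1**3*x_2 + x_2*x_3**3 - 3*x_1*x_2**2 - x_2**3 - 2*x_2*x_3**2 + 3*x_1*x_2 + x_2**2 + 2*x_2*x_3 + 2*x_3**2 + 2*x_1 - x_3, x_1*x_3**3 - 3*x_3**4 + 2*x_1**3 + x_1**2*x_3 + x_1*x_2 - 2*x_2**2 + 3*x_1 + 2*x_2 + 2*x_3, x_1*x_2*x_3 - 3*x_2*x_3**2 - 3*x_2 + 3, x_2**2*x_3 + 2*x_2*x_3**2 + 2*x_3**3 - 3*x_1**2 + 2*x_2 - 1}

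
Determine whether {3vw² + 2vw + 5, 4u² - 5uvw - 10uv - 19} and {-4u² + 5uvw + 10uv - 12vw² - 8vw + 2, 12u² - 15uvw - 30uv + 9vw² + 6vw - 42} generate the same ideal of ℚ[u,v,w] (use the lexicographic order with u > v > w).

No, the ideals differ.

Since reduced Gröbner bases are canonical representatives of ideals under a given ordering, it suffices to compute and compare them.
Buchberger on the first generating set:
f_1 = 3vw² + 2vw + 5, LT = vw².
f_2 = 4u² - 5uvw - 10uv - 19, LT = u².

The S-polynomials (S(f_1,f_2)) all reduce to 0 modulo the current basis, so we have a Gröbner basis.
Inter-reduce: drop elements whose leading term is divisible by another's, tail-reduce, and make monic.
Reduced Gröbner basis: {u² - 5/4uvw - 5/2uv - 19/4, vw² + ⅔vw + 5/3}.

Buchberger on the second generating set:
h_1 = -4u² + 5uvw + 10uv - 12vw² - 8vw + 2, LT = u².
h_2 = 12u² - 15uvw - 30uv + 9vw² + 6vw - 42, LT = u².

S(h_1,h_2): lcm = u². S = 9/4vw² + 3/2vw + 3.
  reduce S modulo (h_1, h_2):
  remainder 9/4vw² + 3/2vw + 3 ≠ 0; add k_3 = 9/4vw² + 3/2vw + 3 to the basis.

The other S-polynomials (S(h_1,k_3), S(h_2,k_3)) all reduce to 0 modulo the current basis, so we have a Gröbner basis.
Inter-reduce: drop elements whose leading term is divisible by another's, tail-reduce, and make monic.
Reduced Gröbner basis: {u² - 5/4uvw - 5/2uv - 9/2, vw² + ⅔vw + 4/3}.

These differ, so the ideals are not equal.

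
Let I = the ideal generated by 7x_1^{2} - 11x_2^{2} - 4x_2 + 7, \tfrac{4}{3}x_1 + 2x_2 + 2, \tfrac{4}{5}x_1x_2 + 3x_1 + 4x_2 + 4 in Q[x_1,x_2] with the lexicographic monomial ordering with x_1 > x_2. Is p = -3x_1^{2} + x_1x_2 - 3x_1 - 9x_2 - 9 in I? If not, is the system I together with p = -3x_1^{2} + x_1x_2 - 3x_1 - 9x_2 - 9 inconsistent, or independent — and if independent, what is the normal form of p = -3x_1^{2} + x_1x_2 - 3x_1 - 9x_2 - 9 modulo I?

-3x_1^{2} + x_1x_2 - 3x_1 - 9x_2 - 9 lies in I (it reduces to 0).

First compute the reduced Gröbner basis of I by Buchberger's algorithm.
f_1 = 7x_1^{2} - 11x_2^{2} - 4x_2 + 7, LT = x_1^{2}.
f_2 = \tfrac{4}{3}x_1 + 2x_2 + 2, LT = x_1.
f_3 = \tfrac{4}{5}x_1x_2 + 3x_1 + 4x_2 + 4, LT = x_1x_2.

S(f_1,f_2): lcm = x_1^{2}. S = -\tfrac{3}{2}x_1x_2 - \tfrac{3}{2}x_1 - \tfrac{11}{7}x_2^{2} - \tfrac{4}{7}x_2 + 1.
  leading term x_1x_2: subtract (-\tfrac{9}{8}x_2)·f_2 from -\tfrac{3}{2}x_1x_2 - \tfrac{3}{2}x_1 - \tfrac{11}{7}x_2^{2} - \tfrac{4}{7}x_2 + 1 → -\tfrac{3}{2}x_1 + \tfrac{19}{28}x_2^{2} + \tfrac{47}{28}x_2 + 1
  leading term x_1: subtract (-\tfrac{9}{8})·f_2 from -\tfrac{3}{2}x_1 + \tfrac{19}{28}x_2^{2} + \tfrac{47}{28}x_2 + 1 → \tfrac{19}{28}x_2^{2} + \tfrac{55}{14}x_2 + \tfrac{13}{4}
  leading term x_2^{2}: no divisor's leading term divides it; move \tfrac{19}{28}x_2^{2} to the remainder.
  leading term x_2: no divisor's leading term divides it; move \tfrac{55}{14}x_2 to the remainder.
  leading term 1: no divisor's leading term divides it; move \tfrac{13}{4} to the remainder.
  remainder \tfrac{19}{28}x_2^{2} + \tfrac{55}{14}x_2 + \tfrac{13}{4} ≠ 0; add h_4 = \tfrac{19}{28}x_2^{2} + \tfrac{55}{14}x_2 + \tfrac{13}{4} to the basis.

S(f_1,f_3): lcm = x_1^{2}x_2. S = -\tfrac{15}{4}x_1^{2} - 5x_1x_2 - 5x_1 - \tfrac{11}{7}x_2^{3} - \tfrac{4}{7}x_2^{2} + x_2.
  leading term x_1^{2}: subtract (-\tfrac{15}{28})·f_1 from -\tfrac{15}{4}x_1^{2} - 5x_1x_2 - 5x_1 - \tfrac{11}{7}x_2^{3} - \tfrac{4}{7}x_2^{2} + x_2 → -5x_1x_2 - 5x_1 - \tfrac{11}{7}x_2^{3} - \tfrac{181}{28}x_2^{2} - \tfrac{8}{7}x_2 + \tfrac{15}{4}
  leading term x_1x_2: subtract (-\tfrac{15}{4}x_2)·f_2 from -5x_1x_2 - 5x_1 - \tfrac{11}{7}x_2^{3} - \tfrac{181}{28}x_2^{2} - \tfrac{8}{7}x_2 + \tfrac{15}{4} → -5x_1 - \tfrac{11}{7}x_2^{3} + \tfrac{29}{28}x_2^{2} + \tfrac{89}{14}x_2 + \tfrac{15}{4}
  leading term x_1: subtract (-\tfrac{15}{4})·f_2 from -5x_1 - \tfrac{11}{7}x_2^{3} + \tfrac{29}{28}x_2^{2} + \tfrac{89}{14}x_2 + \tfrac{15}{4} → -\tfrac{11}{7}x_2^{3} + \tfrac{29}{28}x_2^{2} + \tfrac{97}{7}x_2 + \tfrac{45}{4}
  leading term x_2^{3}: subtract (-\tfrac{44}{19}x_2)·h_4 from -\tfrac{11}{7}x_2^{3} + \tfrac{29}{28}x_2^{2} + \tfrac{97}{7}x_2 + \tfrac{45}{4} → \tfrac{5391}{532}x_2^{2} + \tfrac{2844}{133}x_2 + \tfrac{45}{4}
  leading term x_2^{2}: subtract (\tfrac{5391}{361})·h_4 from \tfrac{5391}{532}x_2^{2} + \tfrac{2844}{133}x_2 + \tfrac{45}{4} → -\tfrac{26919}{722}x_2 - \tfrac{26919}{722}
  leading term x_2: no divisor's leading term divides it; move -\tfrac{26919}{722}x_2 to the remainder.
  leading term 1: no divisor's leading term divides it; move -\tfrac{26919}{722} to the remainder.
  remainder -\tfrac{26919}{722}x_2 - \tfrac{26919}{722} ≠ 0; add h_5 = -\tfrac{26919}{722}x_2 - \tfrac{26919}{722} to the basis.

The other S-polynomials (S(f_2,f_3), S(f_1,h_4), S(f_2,h_4), S(f_3,h_4), S(f_1,h_5), S(f_2,h_5), S(f_3,h_5), S(h_4,h_5)) all reduce to 0 modulo the current basis, so we have a Gröbner basis.
Inter-reduce: drop elements whose leading term is divisible by another's, tail-reduce, and make monic.
Reduced Gröbner basis: {x_1, x_2 + 1}.
Label its elements g_1 = x_1, g_2 = x_2 + 1.

Reduce p = -3x_1^{2} + x_1x_2 - 3x_1 - 9x_2 - 9 modulo G:
  leading term x_1^{2}: subtract (-3x_1)·g_1 from -3x_1^{2} + x_1x_2 - 3x_1 - 9x_2 - 9 → x_1x_2 - 3x_1 - 9x_2 - 9
  leading term x_1x_2: subtract (x_2)·g_1 from x_1x_2 - 3x_1 - 9x_2 - 9 → -3x_1 - 9x_2 - 9
  leading term x_1: subtract (-3)·g_1 from -3x_1 - 9x_2 - 9 → -9x_2 - 9
  leading term x_2: subtract (-9)·g_2 from -9x_2 - 9 → 0
  normal form = 0.
Since the normal form is 0, p ∈ I.

The remainder on division by a Gröbner basis is unique — it is the normal form.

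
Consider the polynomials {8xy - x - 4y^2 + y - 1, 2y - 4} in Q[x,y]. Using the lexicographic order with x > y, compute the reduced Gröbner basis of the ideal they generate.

G = {x - 1, y - 2}

f_1 = 8xy - x - 4y^2 + y - 1, LT = xy.
f_2 = 2y - 4, LT = y.

S(f_1,f_2): lcm = xy. S = 15/8x - 1/2y^2 + 1/8y - 1/8.
  leading term x: no divisor's leading term divides it; move 15/8x to the remainder.
  leading term y^2: subtract (-1/4y)·f_2 from -1/2y^2 + 1/8y - 1/8 → -7/8y - 1/8
  leading term y: subtract (-7/16)·f_2 from -7/8y - 1/8 → -15/8
  leading term 1: no divisor's leading term divides it; move -15/8 to the remainder.
  remainder 15/8x - 15/8 ≠ 0; add g_3 = 15/8x - 15/8 to the basis.

The other S-polynomials (S(f_1,g_3), S(f_2,g_3)) all reduce to 0 modulo the current basis, so we have a Gröbner basis.
Inter-reduce: drop elements whose leading term is divisible by another's, tail-reduce, and make monic.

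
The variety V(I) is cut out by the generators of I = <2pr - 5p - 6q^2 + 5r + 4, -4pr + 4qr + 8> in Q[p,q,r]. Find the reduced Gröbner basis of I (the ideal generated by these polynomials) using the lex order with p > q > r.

G = {p + 6/5q^2 - 2/5qr - r - 8/5, q^2r - 1/3qr^2 + 5/6qr - 5/6r^2 - 4/3r + 5/3}

f_1 = 2pr - 5p - 6q^2 + 5r + 4, LT = pr.
f_2 = -4pr + 4qr + 8, LT = pr.

S(f_1,f_2): lcm = pr. S = -5/2p - 3q^2 + qr + 5/2r + 4.
  leading term p: no divisor's leading term divides it; move -5/2p to the remainder.
  leading term q^2: no divisor's leading term divides it; move -3q^2 to the remainder.
  leading term qr: no divisor's leading term divides it; move qr to the remainder.
  leading term r: no divisor's leading term divides it; move 5/2r to the remainder.
  leading term 1: no divisor's leading term divides it; move 4 to the remainder.
  remainder -5/2p - 3q^2 + qr + 5/2r + 4 ≠ 0; add g_3 = -5/2p - 3q^2 + qr + 5/2r + 4 to the basis.

S(f_1,g_3): lcm = pr. S = -5/2p - 6/5q^2r - 3q^2 + 2/5qr^2 + r^2 + 41/10r + 2.
  leading term p: subtract (1)·g_3 from -5/2p - 6/5q^2r - 3q^2 + 2/5qr^2 + r^2 + 41/10r + 2 → -6/5q^2r + 2/5qr^2 - qr + r^2 + 8/5r - 2
  leading term q^2r: no divisor's leading term divides it; move -6/5q^2r to the remainder.
  leading term qr^2: no divisor's leading term divides it; move 2/5qr^2 to the remainder.
  leading term qr: no divisor's leading term divides it; move -qr to the remainder.
  leading term r^2: no divisor's leading term divides it; move r^2 to the remainder.
  leading term r: no divisor's leading term divides it; move 8/5r to the remainder.
  leading term 1: no divisor's leading term divides it; move -2 to the remainder.
  remainder -6/5q^2r + 2/5qr^2 - qr + r^2 + 8/5r - 2 ≠ 0; add g_4 = -6/5q^2r + 2/5qr^2 - qr + r^2 + 8/5r - 2 to the basis.

S(f_2,g_3): lcm = pr. S = -6/5q^2r + 2/5qr^2 - qr + r^2 + 8/5r - 2.
  leading term q^2r: subtract (1)·g_4 from -6/5q^2r + 2/5qr^2 - qr + r^2 + 8/5r - 2 → 0
  remainder 0.

S(f_1,g_4): lcm = pq^2r. S = -5/2pq^2 + 1/3pqr^2 - 5/6pqr + 5/6pr^2 + 4/3pr - 5/3p - 3q^4 + 5/2q^2r + 2q^2.
  leading term pq^2: subtract (q^2)·g_3 from -5/2pq^2 + 1/3pqr^2 - 5/6pqr + 5/6pr^2 + 4/3pr - 5/3p - 3q^4 + 5/2q^2r + 2q^2 → 1/3pqr^2 - 5/6pqr + 5/6pr^2 + 4/3pr - 5/3p - q^3r - 2q^2
  leading term pqr^2: subtract (1/6qr)·f_1 from 1/3pqr^2 - 5/6pqr + 5/6pr^2 + 4/3pr - 5/3p - q^3r - 2q^2 → 5/6pr^2 + 4/3pr - 5/3p - 2q^2 - 5/6qr^2 - 2/3qr
  leading term pr^2: subtract (5/12r)·f_1 from 5/6pr^2 + 4/3pr - 5/3p - 2q^2 - 5/6qr^2 - 2/3qr → 41/12pr - 5/3p + 5/2q^2r - 2q^2 - 5/6qr^2 - 2/3qr - 25/12r^2 - 5/3r
  leading term pr: subtract (41/24)·f_1 from 41/12pr - 5/3p + 5/2q^2r - 2q^2 - 5/6qr^2 - 2/3qr - 25/12r^2 - 5/3r → 55/8p + 5/2q^2r + 33/4q^2 - 5/6qr^2 - 2/3qr - 25/12r^2 - 245/24r - 41/6
  leading term p: subtract (-11/4)·g_3 from 55/8p + 5/2q^2r + 33/4q^2 - 5/6qr^2 - 2/3qr - 25/12r^2 - 245/24r - 41/6 → 5/2q^2r - 5/6qr^2 + 25/12qr - 25/12r^2 - 10/3r + 25/6
  leading term q^2r: subtract (-25/12)·g_4 from 5/2q^2r - 5/6qr^2 + 25/12qr - 25/12r^2 - 10/3r + 25/6 → 0
  remainder 0.

S(f_2,g_4): lcm = pq^2r. S = 1/3pqr^2 - 5/6pqr + 5/6pr^2 + 4/3pr - 5/3p - q^3r - 2q^2.
  leading term pqr^2: subtract (1/6qr)·f_1 from 1/3pqr^2 - 5/6pqr + 5/6pr^2 + 4/3pr - 5/3p - q^3r - 2q^2 → 5/6pr^2 + 4/3pr - 5/3p - 2q^2 - 5/6qr^2 - 2/3qr
  leading term pr^2: subtract (5/12r)·f_1 from 5/6pr^2 + 4/3pr - 5/3p - 2q^2 - 5/6qr^2 - 2/3qr → 41/12pr - 5/3p + 5/2q^2r - 2q^2 - 5/6qr^2 - 2/3qr - 25/12r^2 - 5/3r
  leading term pr: subtract (41/24)·f_1 from 41/12pr - 5/3p + 5/2q^2r - 2q^2 - 5/6qr^2 - 2/3qr - 25/12r^2 - 5/3r → 55/8p + 5/2q^2r + 33/4q^2 - 5/6qr^2 - 2/3qr - 25/12r^2 - 245/24r - 41/6
  leading term p: subtract (-11/4)·g_3 from 55/8p + 5/2q^2r + 33/4q^2 - 5/6qr^2 - 2/3qr - 25/12r^2 - 245/24r - 41/6 → 5/2q^2r - 5/6qr^2 + 25/12qr - 25/12r^2 - 10/3r + 25/6
  leading term q^2r: subtract (-25/12)·g_4 from 5/2q^2r - 5/6qr^2 + 25/12qr - 25/12r^2 - 10/3r + 25/6 → 0
  remainder 0.

S(g_3,g_4): leading monomials are coprime, so the S-polynomial reduces to 0 (Buchberger's first criterion).
Every S-polynomial of the final basis reduces to 0, so we have a Gröbner basis.
Inter-reduce: drop elements whose leading term is divisible by another's, tail-reduce, and make monic.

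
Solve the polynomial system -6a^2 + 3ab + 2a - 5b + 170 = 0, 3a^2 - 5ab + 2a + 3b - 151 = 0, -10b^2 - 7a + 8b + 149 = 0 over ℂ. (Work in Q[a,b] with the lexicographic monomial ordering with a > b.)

{(5, -3)}

Compute a lex Gröbner basis by Buchberger's algorithm.
f_1 = -6a^2 + 3ab + 2a - 5b + 170, LT = a^2.
f_2 = 3a^2 - 5ab + 2a + 3b - 151, LT = a^2.
f_3 = -7a - 10b^2 + 8b + 149, LT = a.

S(f_1,f_2): lcm = a^2. S = 7/6ab - a - 1/6b + 22.
  reduce S modulo (f_1, f_2, f_3):
  remainder -5/3b^3 + 58/21b^2 + 494/21b + 5/7 ≠ 0; add h_4 = -5/3b^3 + 58/21b^2 + 494/21b + 5/7 to the basis.

S(f_1,f_3): lcm = a^2. S = -10/7ab^2 + 9/14ab + 440/21a + 5/6b - 85/3.
  reduce S modulo (f_1, f_2, f_3, h_4):
  remainder -211940/7203b^2 + 367820/7203b + 1003640/2401 ≠ 0; add h_5 = -211940/7203b^2 + 367820/7203b + 1003640/2401 to the basis.

S(h_4,h_5): lcm = b^3. S = 29059/370895b^2 + 34192/370895b - 3/7.
  reduce S modulo (f_1, f_2, f_3, h_4, h_5):
  remainder 128108099/561482045b + 384324297/561482045 ≠ 0; add h_6 = 128108099/561482045b + 384324297/561482045 to the basis.

The other S-polynomials (S(f_2,f_3), S(f_1,h_4), S(f_2,h_4), S(f_3,h_4), S(f_1,h_5), S(f_2,h_5), S(f_3,h_5), S(f_1,h_6), S(f_2,h_6), S(f_3,h_6), S(h_4,h_6), S(h_5,h_6)) all reduce to 0 modulo the current basis, so we have a Gröbner basis.
Inter-reduce: drop elements whose leading term is divisible by another's, tail-reduce, and make monic.
Reduced Gröbner basis: {a - 5, b + 3}.

Elimination: the polynomial b + 3 lies in the elimination ideal for b, so b ∈ {-3}. For each such b, the remaining basis elements (now univariate) give the rest of the solution.
  b = -3: the earlier basis element becomes a - 5 = 0, giving a = 5 — point (5, -3).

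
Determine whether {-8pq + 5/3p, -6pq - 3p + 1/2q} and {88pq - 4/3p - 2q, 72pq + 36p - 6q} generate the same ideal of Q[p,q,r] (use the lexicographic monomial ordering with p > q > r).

For a fixed monomial order, each ideal has a unique reduced Gröbner basis; comparing bases decides equality.
Buchberger on the first generating set:
f_1 = -8pq + 5/3p, LT = pq.
f_2 = -6pq - 3p + 1/2q, LT = pq.

S(f_1,f_2): lcm = pq. S = -17/24p + 1/12q.
  leading term p: no divisor's leading term divides it; move -17/24p to the remainder.
  leading term q: no divisor's leading term divides it; move 1/12q to the remainder.
  remainder -17/24p + 1/12q ≠ 0; add g_3 = -17/24p + 1/12q to the basis.

S(f_1,g_3): lcm = pq. S = -5/24p + 2/17q^2.
  leading term p: subtract (5/17)·g_3 from -5/24p + 2/17q^2 → 2/17q^2 - 5/204q
  leading term q^2: no divisor's leading term divides it; move 2/17q^2 to the remainder.
  leading term q: no divisor's leading term divides it; move -5/204q to the remainder.
  remainder 2/17q^2 - 5/204q ≠ 0; add g_4 = 2/17q^2 - 5/204q to the basis.

The other S-polynomials (S(f_2,g_3), S(f_1,g_4), S(f_2,g_4), S(g_3,g_4)) all reduce to 0 modulo the current basis, so we have a Gröbner basis.
Inter-reduce: drop elements whose leading term is divisible by another's, tail-reduce, and make monic.
Reduced Gröbner basis: {p - 2/17q, q^2 - 5/24q}.

Buchberger on the second generating set:
h_1 = 88pq - 4/3p - 2q, LT = pq.
h_2 = 72pq + 36p - 6q, LT = pq.

S(h_1,h_2): lcm = pq. S = -17/33p + 2/33q.
  leading term p: no divisor's leading term divides it; move -17/33p to the remainder.
  leading term q: no divisor's leading term divides it; move 2/33q to the remainder.
  remainder -17/33p + 2/33q ≠ 0; add k_3 = -17/33p + 2/33q to the basis.

S(h_1,k_3): lcm = pq. S = -1/66p + 2/17q^2 - 1/44q.
  leading term p: subtract (1/34)·k_3 from -1/66p + 2/17q^2 - 1/44q → 2/17q^2 - 5/204q
  leading term q^2: no divisor's leading term divides it; move 2/17q^2 to the remainder.
  leading term q: no divisor's leading term divides it; move -5/204q to the remainder.
  remainder 2/17q^2 - 5/204q ≠ 0; add k_4 = 2/17q^2 - 5/204q to the basis.

The other S-polynomials (S(h_2,k_3), S(h_1,k_4), S(h_2,k_4), S(k_3,k_4)) all reduce to 0 modulo the current basis, so we have a Gröbner basis.
Inter-reduce: drop elements whose leading term is divisible by another's, tail-reduce, and make monic.
Reduced Gröbner basis: {p - 2/17q, q^2 - 5/24q}.

These coincide, so the ideals are equal.
The choice of monomial ordering does not affect the verdict — as long as both bases are computed under the same ordering, their equality decides ideal equality.

Yes, the ideals are equal.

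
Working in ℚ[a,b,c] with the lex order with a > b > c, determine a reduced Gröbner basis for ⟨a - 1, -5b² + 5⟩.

f_1 = a - 1, LT = a.
f_2 = -5b² + 5, LT = b².

The S-polynomials (S(f_1,f_2)) all reduce to 0 modulo the current basis, so we have a Gröbner basis.

G = {a - 1, b² - 1}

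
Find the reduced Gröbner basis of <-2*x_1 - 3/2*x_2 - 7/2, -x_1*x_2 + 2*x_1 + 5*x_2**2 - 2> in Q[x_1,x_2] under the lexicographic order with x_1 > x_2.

G = {x_1 + 3/4*x_2 + 7/4, x_2**2 + 1/23*x_2 - 22/23}

f_1 = -2*x_1 - 3/2*x_2 - 7/2, LT = x_1.
f_2 = -x_1*x_2 + 2*x_1 + 5*x_2**2 - 2, LT = x_1*x_2.

S(f_1,f_2): lcm = x_1*x_2. S = 2*x_1 + 23/4*x_2**2 + 7/4*x_2 - 2.
  leading term x_1: subtract (-1)·f_1 from 2*x_1 + 23/4*x_2**2 + 7/4*x_2 - 2 → 23/4*x_2**2 + 1/4*x_2 - 11/2
  leading term x_2**2: no divisor's leading term divides it; move 23/4*x_2**2 to the remainder.
  leading term x_2: no divisor's leading term divides it; move 1/4*x_2 to the remainder.
  leading term 1: no divisor's leading term divides it; move -11/2 to the remainder.
  remainder 23/4*x_2**2 + 1/4*x_2 - 11/2 ≠ 0; add g_3 = 23/4*x_2**2 + 1/4*x_2 - 11/2 to the basis.

S(f_1,g_3): leading monomials are coprime, so the S-polynomial reduces to 0 (Buchberger's first criterion).
S(f_2,g_3): lcm = x_1*x_2**2. S = -47/23*x_1*x_2 + 22/23*x_1 - 5*x_2**3 + 2*x_2.
  leading term x_1*x_2: subtract (47/46*x_2)·f_1 from -47/23*x_1*x_2 + 22/23*x_1 - 5*x_2**3 + 2*x_2 → 22/23*x_1 - 5*x_2**3 + 141/92*x_2**2 + 513/92*x_2
  leading term x_1: subtract (-11/23)·f_1 from 22/23*x_1 - 5*x_2**3 + 141/92*x_2**2 + 513/92*x_2 → -5*x_2**3 + 141/92*x_2**2 + 447/92*x_2 - 77/46
  leading term x_2**3: subtract (-20/23*x_2)·g_3 from -5*x_2**3 + 141/92*x_2**2 + 447/92*x_2 - 77/46 → 7/4*x_2**2 + 7/92*x_2 - 77/46
  leading term x_2**2: subtract (7/23)·g_3 from 7/4*x_2**2 + 7/92*x_2 - 77/46 → 0
  remainder 0.

Every S-polynomial of the final basis reduces to 0, so we have a Gröbner basis.
Inter-reduce: drop elements whose leading term is divisible by another's, tail-reduce, and make monic.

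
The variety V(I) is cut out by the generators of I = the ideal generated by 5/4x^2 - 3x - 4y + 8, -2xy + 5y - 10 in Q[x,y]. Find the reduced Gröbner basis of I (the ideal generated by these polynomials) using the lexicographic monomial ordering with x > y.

G = {x + 16/25y^2 - 133/100y + 1/10, y^3 - 133/64y^2 + 65/16y - 125/16}

f_1 = 5/4x^2 - 3x - 4y + 8, LT = x^2.
f_2 = -2xy + 5y - 10, LT = xy.

S(f_1,f_2): lcm = x^2y. S = 1/10xy - 5x - 16/5y^2 + 32/5y.
  reduce S modulo (f_1, f_2):
  remainder -5x - 16/5y^2 + 133/20y - 1/2 ≠ 0; add g_3 = -5x - 16/5y^2 + 133/20y - 1/2 to the basis.

S(f_2,g_3): lcm = xy. S = -16/25y^3 + 133/100y^2 - 13/5y + 5.
  reduce S modulo (f_1, f_2, g_3):
  remainder -16/25y^3 + 133/100y^2 - 13/5y + 5 ≠ 0; add g_4 = -16/25y^3 + 133/100y^2 - 13/5y + 5 to the basis.

The other S-polynomials (S(f_1,g_3), S(f_1,g_4), S(f_2,g_4), S(g_3,g_4)) all reduce to 0 modulo the current basis, so we have a Gröbner basis.
Inter-reduce: drop elements whose leading term is divisible by another's, tail-reduce, and make monic.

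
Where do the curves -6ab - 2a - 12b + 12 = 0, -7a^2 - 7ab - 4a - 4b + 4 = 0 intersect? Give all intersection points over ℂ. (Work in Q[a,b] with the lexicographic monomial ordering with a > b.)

Compute a lex Gröbner basis by Buchberger's algorithm.
f_1 = -6ab - 2a - 12b + 12, LT = ab.
f_2 = -7a^2 - 7ab - 4a - 4b + 4, LT = a^2.

S(f_1,f_2): lcm = a^2b. S = 1/3a^2 - ab^2 + 10/7ab - 2a - 4/7b^2 + 4/7b.
  reduce S modulo (f_1, f_2):
  remainder -8/3a + 10/7b^2 - 94/21b + 64/21 ≠ 0; add h_3 = -8/3a + 10/7b^2 - 94/21b + 64/21 to the basis.

S(f_1,h_3): lcm = ab. S = 1/3a + 15/28b^3 - 47/28b^2 + 22/7b - 2.
  reduce S modulo (f_1, f_2, h_3):
  remainder 15/28b^3 - 3/2b^2 + 31/12b - 34/21 ≠ 0; add h_4 = 15/28b^3 - 3/2b^2 + 31/12b - 34/21 to the basis.

The other S-polynomials (S(f_2,h_3), S(f_1,h_4), S(f_2,h_4), S(h_3,h_4)) all reduce to 0 modulo the current basis, so we have a Gröbner basis.
Inter-reduce: drop elements whose leading term is divisible by another's, tail-reduce, and make monic.
Reduced Gröbner basis: {a - 15/28b^2 + 47/28b - 8/7, b^3 - 14/5b^2 + 217/45b - 136/45}.

The lex basis is triangular: the last element involves only b. Solving b^3 - 14/5b^2 + 217/45b - 136/45 = 0 gives b ∈ {1, 9/10 - sqrt(1991)*I/30, 9/10 + sqrt(1991)*I/30}; substituting each value into the earlier elements determines the remaining variables.
  b = 1: the earlier basis element becomes a = 0, giving a = 0 — point (0, 1).
  b = 9/10 - sqrt(1991)*I/30: the earlier basis element becomes a + 47/42 - sqrt(1991)*I/42 = 0, giving a = -47/42 + sqrt(1991)*I/42 — point (-47/42 + sqrt(1991)*I/42, 9/10 - sqrt(1991)*I/30).
  b = 9/10 + sqrt(1991)*I/30: the earlier basis element becomes a + 47/42 + sqrt(1991)*I/42 = 0, giving a = -47/42 - sqrt(1991)*I/42 — point (-47/42 - sqrt(1991)*I/42, 9/10 + sqrt(1991)*I/30).
A lex Gröbner basis triangularizes the system, enabling back-substitution.

{(0, 1), (-47/42 + sqrt(1991)*I/42, 9/10 - sqrt(1991)*I/30), (-47/42 - sqrt(1991)*I/42, 9/10 + sqrt(1991)*I/30)}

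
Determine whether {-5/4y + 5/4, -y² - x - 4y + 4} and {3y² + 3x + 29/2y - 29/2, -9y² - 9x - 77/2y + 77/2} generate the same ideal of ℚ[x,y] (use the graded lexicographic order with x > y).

Since reduced Gröbner bases are canonical representatives of ideals under a given ordering, it suffices to compute and compare them.
Buchberger on the first generating set:
f_1 = -5/4y + 5/4, LT = y.
f_2 = -y² - x - 4y + 4, LT = y².

S(f_1,f_2): lcm = y². S = -x - 5y + 4.
  leading term x: no divisor's leading term divides it; move -x to the remainder.
  leading term y: subtract (4)·f_1 from -5y + 4 → -1
  leading term 1: no divisor's leading term divides it; move -1 to the remainder.
  remainder -x - 1 ≠ 0; add g_3 = -x - 1 to the basis.

The other S-polynomials (S(f_1,g_3), S(f_2,g_3)) all reduce to 0 modulo the current basis, so we have a Gröbner basis.
Inter-reduce: drop elements whose leading term is divisible by another's, tail-reduce, and make monic.
Reduced Gröbner basis: {x + 1, y - 1}.

Buchberger on the second generating set:
h_1 = 3y² + 3x + 29/2y - 29/2, LT = y².
h_2 = -9y² - 9x - 77/2y + 77/2, LT = y².

S(h_1,h_2): lcm = y². S = 5/9y - 5/9.
  leading term y: no divisor's leading term divides it; move 5/9y to the remainder.
  leading term 1: no divisor's leading term divides it; move -5/9 to the remainder.
  remainder 5/9y - 5/9 ≠ 0; add k_3 = 5/9y - 5/9 to the basis.

S(h_1,k_3): lcm = y². S = x + 35/6y - 29/6.
  leading term x: no divisor's leading term divides it; move x to the remainder.
  leading term y: subtract (21/2)·k_3 from 35/6y - 29/6 → 1
  leading term 1: no divisor's leading term divides it; move 1 to the remainder.
  remainder x + 1 ≠ 0; add k_4 = x + 1 to the basis.

The other S-polynomials (S(h_2,k_3), S(h_1,k_4), S(h_2,k_4), S(k_3,k_4)) all reduce to 0 modulo the current basis, so we have a Gröbner basis.
Inter-reduce: drop elements whose leading term is divisible by another's, tail-reduce, and make monic.
Reduced Gröbner basis: {x + 1, y - 1}.

Same reduced basis, so the two generating sets span the same ideal.

Yes, the ideals are equal.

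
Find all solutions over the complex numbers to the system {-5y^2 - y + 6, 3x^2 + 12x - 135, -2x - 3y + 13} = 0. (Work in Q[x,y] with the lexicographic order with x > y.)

Compute a lex Gröbner basis by Buchberger's algorithm.
f_1 = -5y^2 - y + 6, LT = y^2.
f_2 = 3x^2 + 12x - 135, LT = x^2.
f_3 = -2x - 3y + 13, LT = x.

S(f_1,f_2): leading monomials are coprime, so the S-polynomial reduces to 0 (Buchberger's first criterion).
S(f_1,f_3): leading monomials are coprime, so the S-polynomial reduces to 0 (Buchberger's first criterion).
S(f_2,f_3): lcm = x^2. S = -3/2xy + 21/2x - 45.
  leading term xy: subtract (3/4y)·f_3 from -3/2xy + 21/2x - 45 → 21/2x + 9/4y^2 - 39/4y - 45
  leading term x: subtract (-21/4)·f_3 from 21/2x + 9/4y^2 - 39/4y - 45 → 9/4y^2 - 51/2y + 93/4
  leading term y^2: subtract (-9/20)·f_1 from 9/4y^2 - 51/2y + 93/4 → -519/20y + 519/20
  leading term y: no divisor's leading term divides it; move -519/20y to the remainder.
  leading term 1: no divisor's leading term divides it; move 519/20 to the remainder.
  remainder -519/20y + 519/20 ≠ 0; add h_4 = -519/20y + 519/20 to the basis.

S(f_1,h_4): lcm = y^2. S = 6/5y - 6/5.
  leading term y: subtract (-8/173)·h_4 from 6/5y - 6/5 → 0
  remainder 0.

S(f_2,h_4): leading monomials are coprime, so the S-polynomial reduces to 0 (Buchberger's first criterion).
S(f_3,h_4): leading monomials are coprime, so the S-polynomial reduces to 0 (Buchberger's first criterion).
Every S-polynomial of the final basis reduces to 0, so we have a Gröbner basis.
Inter-reduce: drop elements whose leading term is divisible by another's, tail-reduce, and make monic.
Reduced Gröbner basis: {x - 5, y - 1}.

A lex Gröbner basis eliminates variables successively. Here y - 1 depends only on y, with roots {1}; lifting each root through the earlier basis elements recovers the full solutions.
  y = 1: the earlier basis element becomes x - 5 = 0, giving x = 5 — point (5, 1).
Each listed point satisfies every original equation (direct substitution).

{(5, 1)}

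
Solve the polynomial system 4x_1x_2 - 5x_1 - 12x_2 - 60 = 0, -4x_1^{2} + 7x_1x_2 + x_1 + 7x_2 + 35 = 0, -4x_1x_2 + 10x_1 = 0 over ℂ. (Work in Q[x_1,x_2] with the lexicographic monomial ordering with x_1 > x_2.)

{(0, -5)}

Compute a lex Gröbner basis by Buchberger's algorithm.
f_1 = 4x_1x_2 - 5x_1 - 12x_2 - 60, LT = x_1x_2.
f_2 = -4x_1^{2} + 7x_1x_2 + x_1 + 7x_2 + 35, LT = x_1^{2}.
f_3 = -4x_1x_2 + 10x_1, LT = x_1x_2.

S(f_1,f_2): lcm = x_1^{2}x_2. S = -\tfrac{5}{4}x_1^{2} + \tfrac{7}{4}x_1x_2^{2} - \tfrac{11}{4}x_1x_2 - 15x_1 + \tfrac{7}{4}x_2^{2} + \tfrac{35}{4}x_2.
  leading term x_1^{2}: subtract (\tfrac{5}{16})·f_2 from -\tfrac{5}{4}x_1^{2} + \tfrac{7}{4}x_1x_2^{2} - \tfrac{11}{4}x_1x_2 - 15x_1 + \tfrac{7}{4}x_2^{2} + \tfrac{35}{4}x_2 → \tfrac{7}{4}x_1x_2^{2} - \tfrac{79}{16}x_1x_2 - \tfrac{245}{16}x_1 + \tfrac{7}{4}x_2^{2} + \tfrac{105}{16}x_2 - \tfrac{175}{16}
  leading term x_1x_2^{2}: subtract (\tfrac{7}{16}x_2)·f_1 from \tfrac{7}{4}x_1x_2^{2} - \tfrac{79}{16}x_1x_2 - \tfrac{245}{16}x_1 + \tfrac{7}{4}x_2^{2} + \tfrac{105}{16}x_2 - \tfrac{175}{16} → -\tfrac{11}{4}x_1x_2 - \tfrac{245}{16}x_1 + 7x_2^{2} + \tfrac{525}{16}x_2 - \tfrac{175}{16}
  leading term x_1x_2: subtract (-\tfrac{11}{16})·f_1 from -\tfrac{11}{4}x_1x_2 - \tfrac{245}{16}x_1 + 7x_2^{2} + \tfrac{525}{16}x_2 - \tfrac{175}{16} → -\tfrac{75}{4}x_1 + 7x_2^{2} + \tfrac{393}{16}x_2 - \tfrac{835}{16}
  leading term x_1: no divisor's leading term divides it; move -\tfrac{75}{4}x_1 to the remainder.
  leading term x_2^{2}: no divisor's leading term divides it; move 7x_2^{2} to the remainder.
  leading term x_2: no divisor's leading term divides it; move \tfrac{393}{16}x_2 to the remainder.
  leading term 1: no divisor's leading term divides it; move -\tfrac{835}{16} to the remainder.
  remainder -\tfrac{75}{4}x_1 + 7x_2^{2} + \tfrac{393}{16}x_2 - \tfrac{835}{16} ≠ 0; add h_4 = -\tfrac{75}{4}x_1 + 7x_2^{2} + \tfrac{393}{16}x_2 - \tfrac{835}{16} to the basis.

S(f_1,f_3): lcm = x_1x_2. S = \tfrac{5}{4}x_1 - 3x_2 - 15.
  leading term x_1: subtract (-\tfrac{1}{15})·h_4 from \tfrac{5}{4}x_1 - 3x_2 - 15 → \tfrac{7}{15}x_2^{2} - \tfrac{109}{80}x_2 - \tfrac{887}{48}
  leading term x_2^{2}: no divisor's leading term divides it; move \tfrac{7}{15}x_2^{2} to the remainder.
  leading term x_2: no divisor's leading term divides it; move -\tfrac{109}{80}x_2 to the remainder.
  leading term 1: no divisor's leading term divides it; move -\tfrac{887}{48} to the remainder.
  remainder \tfrac{7}{15}x_2^{2} - \tfrac{109}{80}x_2 - \tfrac{887}{48} ≠ 0; add h_5 = \tfrac{7}{15}x_2^{2} - \tfrac{109}{80}x_2 - \tfrac{887}{48} to the basis.

S(f_2,f_3): lcm = x_1^{2}x_2. S = \tfrac{5}{2}x_1^{2} - \tfrac{7}{4}x_1x_2^{2} - \tfrac{1}{4}x_1x_2 - \tfrac{7}{4}x_2^{2} - \tfrac{35}{4}x_2.
  leading term x_1^{2}: subtract (-\tfrac{5}{8})·f_2 from \tfrac{5}{2}x_1^{2} - \tfrac{7}{4}x_1x_2^{2} - \tfrac{1}{4}x_1x_2 - \tfrac{7}{4}x_2^{2} - \tfrac{35}{4}x_2 → -\tfrac{7}{4}x_1x_2^{2} + \tfrac{33}{8}x_1x_2 + \tfrac{5}{8}x_1 - \tfrac{7}{4}x_2^{2} - \tfrac{35}{8}x_2 + \tfrac{175}{8}
  leading term x_1x_2^{2}: subtract (-\tfrac{7}{16}x_2)·f_1 from -\tfrac{7}{4}x_1x_2^{2} + \tfrac{33}{8}x_1x_2 + \tfrac{5}{8}x_1 - \tfrac{7}{4}x_2^{2} - \tfrac{35}{8}x_2 + \tfrac{175}{8} → \tfrac{31}{16}x_1x_2 + \tfrac{5}{8}x_1 - 7x_2^{2} - \tfrac{245}{8}x_2 + \tfrac{175}{8}
  leading term x_1x_2: subtract (\tfrac{31}{64})·f_1 from \tfrac{31}{16}x_1x_2 + \tfrac{5}{8}x_1 - 7x_2^{2} - \tfrac{245}{8}x_2 + \tfrac{175}{8} → \tfrac{195}{64}x_1 - 7x_2^{2} - \tfrac{397}{16}x_2 + \tfrac{815}{16}
  leading term x_1: subtract (-\tfrac{13}{80})·h_4 from \tfrac{195}{64}x_1 - 7x_2^{2} - \tfrac{397}{16}x_2 + \tfrac{815}{16} → -\tfrac{469}{80}x_2^{2} - \tfrac{26651}{1280}x_2 + \tfrac{10869}{256}
  leading term x_2^{2}: subtract (-\tfrac{201}{16})·h_5 from -\tfrac{469}{80}x_2^{2} - \tfrac{26651}{1280}x_2 + \tfrac{10869}{256} → -\tfrac{607}{16}x_2 - \tfrac{3035}{16}
  leading term x_2: no divisor's leading term divides it; move -\tfrac{607}{16}x_2 to the remainder.
  leading term 1: no divisor's leading term divides it; move -\tfrac{3035}{16} to the remainder.
  remainder -\tfrac{607}{16}x_2 - \tfrac{3035}{16} ≠ 0; add h_6 = -\tfrac{607}{16}x_2 - \tfrac{3035}{16} to the basis.

The other S-polynomials (S(f_1,h_4), S(f_2,h_4), S(f_3,h_4), S(f_1,h_5), S(f_2,h_5), S(f_3,h_5), S(h_4,h_5), S(f_1,h_6), S(f_2,h_6), S(f_3,h_6), S(h_4,h_6), S(h_5,h_6)) all reduce to 0 modulo the current basis, so we have a Gröbner basis.
Inter-reduce: drop elements whose leading term is divisible by another's, tail-reduce, and make monic.
Reduced Gröbner basis: {x_1, x_2 + 5}.

Elimination: the polynomial x_2 + 5 lies in the elimination ideal for x_2, so x_2 ∈ {-5}. For each such x_2, the remaining basis elements (now univariate) give the rest of the solution.
  x_2 = -5: the earlier basis element becomes x_1 = 0, giving x_1 = 0 — point (0, -5).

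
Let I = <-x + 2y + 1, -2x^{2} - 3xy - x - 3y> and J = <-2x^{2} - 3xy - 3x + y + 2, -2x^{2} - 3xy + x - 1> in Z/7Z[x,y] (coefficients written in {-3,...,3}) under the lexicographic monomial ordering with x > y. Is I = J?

Equality of ideals is decidable: compute both reduced Gröbner bases (unique for the ordering) and check whether they agree.
Buchberger on the first generating set:
f_1 = -x + 2y + 1, LT = x.
f_2 = -2x^{2} - 3xy - x - 3y, LT = x^{2}.

S(f_1,f_2): lcm = x^{2}. S = 2x + 2y.
  leading term x: subtract (-2)·f_1 from 2x + 2y → -y + 2
  leading term y: no divisor's leading term divides it; move -y to the remainder.
  leading term 1: no divisor's leading term divides it; move 2 to the remainder.
  remainder -y + 2 ≠ 0; add g_3 = -y + 2 to the basis.

The other S-polynomials (S(f_1,g_3), S(f_2,g_3)) all reduce to 0 modulo the current basis, so we have a Gröbner basis.
Inter-reduce: drop elements whose leading term is divisible by another's, tail-reduce, and make monic.
Reduced Gröbner basis: {x + 2, y - 2}.

Buchberger on the second generating set:
h_1 = -2x^{2} - 3xy - 3x + y + 2, LT = x^{2}.
h_2 = -2x^{2} - 3xy + x - 1, LT = x^{2}.

S(h_1,h_2): lcm = x^{2}. S = 2x + 3y + 2.
  leading term x: no divisor's leading term divides it; move 2x to the remainder.
  leading term y: no divisor's leading term divides it; move 3y to the remainder.
  leading term 1: no divisor's leading term divides it; move 2 to the remainder.
  remainder 2x + 3y + 2 ≠ 0; add k_3 = 2x + 3y + 2 to the basis.

S(h_1,k_3): lcm = x^{2}. S = -3x + 3y - 1.
  leading term x: subtract (2)·k_3 from -3x + 3y - 1 → -3y + 2
  leading term y: no divisor's leading term divides it; move -3y to the remainder.
  leading term 1: no divisor's leading term divides it; move 2 to the remainder.
  remainder -3y + 2 ≠ 0; add k_4 = -3y + 2 to the basis.

The other S-polynomials (S(h_2,k_3), S(h_1,k_4), S(h_2,k_4), S(k_3,k_4)) all reduce to 0 modulo the current basis, so we have a Gröbner basis.
Inter-reduce: drop elements whose leading term is divisible by another's, tail-reduce, and make monic.
Reduced Gröbner basis: {x + 2, y - 3}.

The bases are distinct; the ideals are different.

No, the ideals differ.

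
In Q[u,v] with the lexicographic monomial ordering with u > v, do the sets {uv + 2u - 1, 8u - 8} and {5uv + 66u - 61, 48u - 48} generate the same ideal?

Equality of ideals is decidable: compute both reduced Gröbner bases (unique for the ordering) and check whether they agree.
Buchberger on the first generating set:
f_1 = uv + 2u - 1, LT = uv.
f_2 = 8u - 8, LT = u.

S(f_1,f_2): lcm = uv. S = 2u + v - 1.
  leading term u: subtract (1/4)·f_2 from 2u + v - 1 → v + 1
  leading term v: no divisor's leading term divides it; move v to the remainder.
  leading term 1: no divisor's leading term divides it; move 1 to the remainder.
  remainder v + 1 ≠ 0; add g_3 = v + 1 to the basis.

The other S-polynomials (S(f_1,g_3), S(f_2,g_3)) all reduce to 0 modulo the current basis, so we have a Gröbner basis.
Inter-reduce: drop elements whose leading term is divisible by another's, tail-reduce, and make monic.
Reduced Gröbner basis: {u - 1, v + 1}.

Buchberger on the second generating set:
h_1 = 5uv + 66u - 61, LT = uv.
h_2 = 48u - 48, LT = u.

S(h_1,h_2): lcm = uv. S = 66/5u + v - 61/5.
  leading term u: subtract (11/40)·h_2 from 66/5u + v - 61/5 → v + 1
  leading term v: no divisor's leading term divides it; move v to the remainder.
  leading term 1: no divisor's leading term divides it; move 1 to the remainder.
  remainder v + 1 ≠ 0; add k_3 = v + 1 to the basis.

The other S-polynomials (S(h_1,k_3), S(h_2,k_3)) all reduce to 0 modulo the current basis, so we have a Gröbner basis.
Inter-reduce: drop elements whose leading term is divisible by another's, tail-reduce, and make monic.
Reduced Gröbner basis: {u - 1, v + 1}.

Same reduced basis, so the two generating sets span the same ideal.

Yes, the ideals are equal.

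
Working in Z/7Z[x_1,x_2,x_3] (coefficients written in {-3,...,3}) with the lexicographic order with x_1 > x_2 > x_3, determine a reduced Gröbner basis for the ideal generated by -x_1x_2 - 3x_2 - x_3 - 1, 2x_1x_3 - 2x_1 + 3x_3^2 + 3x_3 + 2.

f_1 = -x_1x_2 - 3x_2 - x_3 - 1, LT = x_1x_2.
f_2 = 2x_1x_3 - 2x_1 + 3x_3^2 + 3x_3 + 2, LT = x_1x_3.

S(f_1,f_2): lcm = x_1x_2x_3. S = x_1x_2 + 2x_2x_3^2 - 2x_2x_3 - x_2 + x_3^2 + x_3.
  reduce S modulo (f_1, f_2):
  remainder 2x_2x_3^2 - 2x_2x_3 + 3x_2 + x_3^2 - 1 ≠ 0; add g_3 = 2x_2x_3^2 - 2x_2x_3 + 3x_2 + x_3^2 - 1 to the basis.

The other S-polynomials (S(f_1,g_3), S(f_2,g_3)) all reduce to 0 modulo the current basis, so we have a Gröbner basis.

G = {x_1x_2 + 3x_2 + x_3 + 1, x_1x_3 - x_1 - 2x_3^2 - 2x_3 + 1, x_2x_3^2 - x_2x_3 - 2x_2 - 3x_3^2 + 3}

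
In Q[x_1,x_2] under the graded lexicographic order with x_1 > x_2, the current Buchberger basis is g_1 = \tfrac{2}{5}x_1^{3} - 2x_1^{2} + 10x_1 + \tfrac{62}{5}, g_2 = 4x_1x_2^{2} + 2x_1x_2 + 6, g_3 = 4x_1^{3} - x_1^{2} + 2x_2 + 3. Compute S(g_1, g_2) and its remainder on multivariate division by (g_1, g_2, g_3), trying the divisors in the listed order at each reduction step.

lcm(LM(g_1), LM(g_2)) = x_1^{3}x_2^{2}.
S = (lcm/LT(g_1))·g_1 − (lcm/LT(g_2))·g_2 = -\tfrac{1}{2}x_1^{3}x_2 - 5x_1^{2}x_2^{2} + 25x_1x_2^{2} - \tfrac{3}{2}x_1^{2} + 31x_2^{2}.
Reduce S modulo (g_1, g_2, g_3) in that order:
  leading term x_1^{3}x_2: subtract (-\tfrac{5}{4}x_2)·g_1 from -\tfrac{1}{2}x_1^{3}x_2 - 5x_1^{2}x_2^{2} + 25x_1x_2^{2} - \tfrac{3}{2}x_1^{2} + 31x_2^{2} → -5x_1^{2}x_2^{2} - \tfrac{5}{2}x_1^{2}x_2 + 25x_1x_2^{2} - \tfrac{3}{2}x_1^{2} + \tfrac{25}{2}x_1x_2 + 31x_2^{2} + \tfrac{31}{2}x_2
  leading term x_1^{2}x_2^{2}: subtract (-\tfrac{5}{4}x_1)·g_2 from -5x_1^{2}x_2^{2} - \tfrac{5}{2}x_1^{2}x_2 + 25x_1x_2^{2} - \tfrac{3}{2}x_1^{2} + \tfrac{25}{2}x_1x_2 + 31x_2^{2} + \tfrac{31}{2}x_2 → 25x_1x_2^{2} - \tfrac{3}{2}x_1^{2} + \tfrac{25}{2}x_1x_2 + 31x_2^{2} + \tfrac{15}{2}x_1 + \tfrac{31}{2}x_2
  leading term x_1x_2^{2}: subtract (\tfrac{25}{4})·g_2 from 25x_1x_2^{2} - \tfrac{3}{2}x_1^{2} + \tfrac{25}{2}x_1x_2 + 31x_2^{2} + \tfrac{15}{2}x_1 + \tfrac{31}{2}x_2 → -\tfrac{3}{2}x_1^{2} + 31x_2^{2} + \tfrac{15}{2}x_1 + \tfrac{31}{2}x_2 - \tfrac{75}{2}
  leading term x_1^{2}: no divisor's leading term divides it; move -\tfrac{3}{2}x_1^{2} to the remainder.
  leading term x_2^{2}: no divisor's leading term divides it; move 31x_2^{2} to the remainder.
  leading term x_1: no divisor's leading term divides it; move \tfrac{15}{2}x_1 to the remainder.
  leading term x_2: no divisor's leading term divides it; move \tfrac{31}{2}x_2 to the remainder.
  leading term 1: no divisor's leading term divides it; move -\tfrac{75}{2} to the remainder.
The remainder -\tfrac{3}{2}x_1^{2} + 31x_2^{2} + \tfrac{15}{2}x_1 + \tfrac{31}{2}x_2 - \tfrac{75}{2} is nonzero, so it would be added as the next basis element.
An S-polynomial is built so that the two leading terms cancel; whether anything survives reduction is exactly the Gröbner-basis criterion.

S(g_1, g_2) = -\tfrac{1}{2}x_1^{3}x_2 - 5x_1^{2}x_2^{2} + 25x_1x_2^{2} - \tfrac{3}{2}x_1^{2} + 31x_2^{2}; remainder on division = -\tfrac{3}{2}x_1^{2} + 31x_2^{2} + \tfrac{15}{2}x_1 + \tfrac{31}{2}x_2 - \tfrac{75}{2}.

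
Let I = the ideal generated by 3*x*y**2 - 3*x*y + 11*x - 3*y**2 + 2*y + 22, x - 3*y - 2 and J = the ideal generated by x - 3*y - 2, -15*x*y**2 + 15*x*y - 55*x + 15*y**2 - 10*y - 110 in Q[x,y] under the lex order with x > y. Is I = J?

Yes, the ideals are equal.

For a fixed monomial order, each ideal has a unique reduced Gröbner basis; comparing bases decides equality.
Buchberger on the first generating set:
f_1 = 3*x*y**2 - 3*x*y + 11*x - 3*y**2 + 2*y + 22, LT = x*y**2.
f_2 = x - 3*y - 2, LT = x.

S(f_1,f_2): lcm = x*y**2. S = -x*y + 11/3*x + 3*y**3 + y**2 + 2/3*y + 22/3.
  leading term x*y: subtract (-y)·f_2 from -x*y + 11/3*x + 3*y**3 + y**2 + 2/3*y + 22/3 → 11/3*x + 3*y**3 - 2*y**2 - 4/3*y + 22/3
  leading term x: subtract (11/3)·f_2 from 11/3*x + 3*y**3 - 2*y**2 - 4/3*y + 22/3 → 3*y**3 - 2*y**2 + 29/3*y + 44/3
  leading term y**3: no divisor's leading term divides it; move 3*y**3 to the remainder.
  leading term y**2: no divisor's leading term divides it; move -2*y**2 to the remainder.
  leading term y: no divisor's leading term divides it; move 29/3*y to the remainder.
  leading term 1: no divisor's leading term divides it; move 44/3 to the remainder.
  remainder 3*y**3 - 2*y**2 + 29/3*y + 44/3 ≠ 0; add g_3 = 3*y**3 - 2*y**2 + 29/3*y + 44/3 to the basis.

The other S-polynomials (S(f_1,g_3), S(f_2,g_3)) all reduce to 0 modulo the current basis, so we have a Gröbner basis.
Inter-reduce: drop elements whose leading term is divisible by another's, tail-reduce, and make monic.
Reduced Gröbner basis: {x - 3*y - 2, y**3 - 2/3*y**2 + 29/9*y + 44/9}.

Buchberger on the second generating set:
h_1 = x - 3*y - 2, LT = x.
h_2 = -15*x*y**2 + 15*x*y - 55*x + 15*y**2 - 10*y - 110, LT = x*y**2.

S(h_1,h_2): lcm = x*y**2. S = x*y - 11/3*x - 3*y**3 - y**2 - 2/3*y - 22/3.
  leading term x*y: subtract (y)·h_1 from x*y - 11/3*x - 3*y**3 - y**2 - 2/3*y - 22/3 → -11/3*x - 3*y**3 + 2*y**2 + 4/3*y - 22/3
  leading term x: subtract (-11/3)·h_1 from -11/3*x - 3*y**3 + 2*y**2 + 4/3*y - 22/3 → -3*y**3 + 2*y**2 - 29/3*y - 44/3
  leading term y**3: no divisor's leading term divides it; move -3*y**3 to the remainder.
  leading term y**2: no divisor's leading term divides it; move 2*y**2 to the remainder.
  leading term y: no divisor's leading term divides it; move -29/3*y to the remainder.
  leading term 1: no divisor's leading term divides it; move -44/3 to the remainder.
  remainder -3*y**3 + 2*y**2 - 29/3*y - 44/3 ≠ 0; add k_3 = -3*y**3 + 2*y**2 - 29/3*y - 44/3 to the basis.

The other S-polynomials (S(h_1,k_3), S(h_2,k_3)) all reduce to 0 modulo the current basis, so we have a Gröbner basis.
Inter-reduce: drop elements whose leading term is divisible by another's, tail-reduce, and make monic.
Reduced Gröbner basis: {x - 3*y - 2, y**3 - 2/3*y**2 + 29/9*y + 44/9}.

Same reduced basis, so the two generating sets span the same ideal.
The same test decides containment: I ⊆ J iff every generator of I reduces to 0 modulo a Gröbner basis of J.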